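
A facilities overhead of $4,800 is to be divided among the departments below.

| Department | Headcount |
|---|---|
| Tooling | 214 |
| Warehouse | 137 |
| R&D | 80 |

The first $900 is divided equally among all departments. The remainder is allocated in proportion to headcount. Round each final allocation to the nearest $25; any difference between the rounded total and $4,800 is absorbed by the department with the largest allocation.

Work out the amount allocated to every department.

Tooling: $2,225; Warehouse: $1,550; R&D: $1,025

Equal tier: $900 ÷ 3 = $300 apiece.
Remainder $3,900 by headcount (total 431): Tooling 1,936.43 → $1,925; Warehouse 1,239.68 → $1,250; R&D 723.90 → $725.
Totals: Tooling $300 + $1,925 = $2,225; Warehouse $300 + $1,250 = $1,550; R&D $300 + $725 = $1,025.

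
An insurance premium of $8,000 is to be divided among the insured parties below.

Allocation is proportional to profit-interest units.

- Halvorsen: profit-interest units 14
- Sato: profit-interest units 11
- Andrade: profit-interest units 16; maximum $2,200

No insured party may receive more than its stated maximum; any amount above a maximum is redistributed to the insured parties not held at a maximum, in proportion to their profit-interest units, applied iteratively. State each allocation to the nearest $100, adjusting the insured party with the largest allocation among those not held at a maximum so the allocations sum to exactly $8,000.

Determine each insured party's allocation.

Profit-interest units total: 41.
Proportional shares (ignoring caps): Halvorsen 2,731.71; Sato 2,146.34; Andrade 3,121.95.
Held at cap: Andrade ($2,200); residual $5,800 reallocated over remaining profit-interest units 25.
Shares after redistribution: Halvorsen 3,248.00 → $3,200; Sato 2,552.00 → $2,600.

Halvorsen: $3,200; Sato: $2,600; Andrade: $2,200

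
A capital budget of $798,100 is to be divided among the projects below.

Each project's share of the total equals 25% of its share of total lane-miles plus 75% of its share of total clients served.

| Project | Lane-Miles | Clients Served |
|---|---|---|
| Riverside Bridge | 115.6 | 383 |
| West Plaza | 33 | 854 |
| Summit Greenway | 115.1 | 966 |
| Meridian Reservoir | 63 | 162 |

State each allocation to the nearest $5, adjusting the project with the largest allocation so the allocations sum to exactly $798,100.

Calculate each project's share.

Riverside Bridge: $167,535 | West Plaza: $236,300 | Summit Greenway: $314,785 | Meridian Reservoir: $79,480

Totals — lane-miles 326.7, clients served 2,365.
Combined weights (25% lane-miles + 75% clients served): Riverside Bridge 0.2099; West Plaza 0.2961; Summit Greenway 0.3944; Meridian Reservoir 0.0996.
Pro-rata amounts: Riverside Bridge 167,536.46; West Plaza 236,299.09; Summit Greenway 314,786.80; Meridian Reservoir 79,477.65.
After rounding ($5): Riverside Bridge $167,535; West Plaza $236,300; Summit Greenway $314,785; Meridian Reservoir $79,480. Sum = $798,100.
No rounding difference to absorb.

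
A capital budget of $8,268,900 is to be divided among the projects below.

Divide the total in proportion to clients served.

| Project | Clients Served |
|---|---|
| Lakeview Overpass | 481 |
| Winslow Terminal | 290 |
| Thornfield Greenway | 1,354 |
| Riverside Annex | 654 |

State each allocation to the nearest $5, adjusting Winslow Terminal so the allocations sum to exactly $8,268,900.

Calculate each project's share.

Lakeview Overpass: $1,431,215 · Winslow Terminal: $862,890 · Thornfield Greenway: $4,028,820 · Riverside Annex: $1,945,975

Total clients served = 2,779.
Raw shares: Lakeview Overpass 481/2,779 × $8,268,900 = 1,431,212.99; Winslow Terminal 290/2,779 × $8,268,900 = 862,893.49; Thornfield Greenway 1,354/2,779 × $8,268,900 = 4,028,819.94; Riverside Annex 654/2,779 × $8,268,900 = 1,945,973.59.
At nearest $5: Lakeview Overpass $1,431,215; Winslow Terminal $862,895; Thornfield Greenway $4,028,820; Riverside Annex $1,945,975. Sum = $8,268,905.
Difference $8,268,900 − $8,268,905 = −$5 applied to Winslow Terminal: Winslow Terminal becomes $862,890.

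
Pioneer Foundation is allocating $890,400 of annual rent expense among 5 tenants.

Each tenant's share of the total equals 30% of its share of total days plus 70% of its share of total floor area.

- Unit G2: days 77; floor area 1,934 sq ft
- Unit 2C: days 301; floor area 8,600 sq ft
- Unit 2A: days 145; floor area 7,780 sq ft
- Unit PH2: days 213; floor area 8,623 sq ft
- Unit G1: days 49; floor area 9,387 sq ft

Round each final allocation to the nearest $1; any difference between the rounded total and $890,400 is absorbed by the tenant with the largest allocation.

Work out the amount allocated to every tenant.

Unit G2: $59,387 · Unit 2C: $249,991 · Unit 2A: $182,837 · Unit PH2: $220,441 · Unit G1: $177,744

Totals — days 785, floor area 36,324.
Combined weights (30% days + 70% floor area): Unit G2 0.0667; Unit 2C 0.2808; Unit 2A 0.2053; Unit PH2 0.2476; Unit G1 0.1996.
Unrounded shares: Unit G2 59,386.90; Unit 2C 249,990.92; Unit 2A 182,836.90; Unit PH2 220,440.92; Unit G1 177,744.36.
After rounding ($1): Unit G2 $59,387; Unit 2C $249,991; Unit 2A $182,837; Unit PH2 $220,441; Unit G1 $177,744. Sum = $890,400.
No rounding difference to absorb.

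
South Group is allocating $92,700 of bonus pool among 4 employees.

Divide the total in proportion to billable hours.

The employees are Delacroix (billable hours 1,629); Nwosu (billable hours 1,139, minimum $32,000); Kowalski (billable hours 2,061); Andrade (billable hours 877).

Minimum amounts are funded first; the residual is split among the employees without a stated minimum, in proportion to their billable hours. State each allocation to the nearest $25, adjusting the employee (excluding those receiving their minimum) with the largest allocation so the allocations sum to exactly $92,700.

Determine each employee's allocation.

Guaranteed amounts: Nwosu $32,000. Residual $60,700.
Residual split over remaining billable hours 4,567: Delacroix 21,651.04 → $21,650; Kowalski 27,392.75 → $27,400; Andrade 11,656.21 → $11,650.

Delacroix: $21,650; Nwosu: $32,000; Kowalski: $27,400; Andrade: $11,650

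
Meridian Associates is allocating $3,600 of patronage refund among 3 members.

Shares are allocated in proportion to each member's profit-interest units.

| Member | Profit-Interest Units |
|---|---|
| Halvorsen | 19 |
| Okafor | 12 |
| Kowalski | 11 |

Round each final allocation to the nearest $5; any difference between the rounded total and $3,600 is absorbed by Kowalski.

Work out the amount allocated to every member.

Profit-interest units total: 42.
Pro-rata amounts: Halvorsen 19/42 × $3,600 = 1,628.57; Okafor 12/42 × $3,600 = 1,028.57; Kowalski 11/42 × $3,600 = 942.86.
At nearest $5: Halvorsen $1,630; Okafor $1,030; Kowalski $945. Sum = $3,605.
Difference $3,600 − $3,605 = −$5 applied to Kowalski: Kowalski becomes $940.

Halvorsen: $1,630 | Okafor: $1,030 | Kowalski: $940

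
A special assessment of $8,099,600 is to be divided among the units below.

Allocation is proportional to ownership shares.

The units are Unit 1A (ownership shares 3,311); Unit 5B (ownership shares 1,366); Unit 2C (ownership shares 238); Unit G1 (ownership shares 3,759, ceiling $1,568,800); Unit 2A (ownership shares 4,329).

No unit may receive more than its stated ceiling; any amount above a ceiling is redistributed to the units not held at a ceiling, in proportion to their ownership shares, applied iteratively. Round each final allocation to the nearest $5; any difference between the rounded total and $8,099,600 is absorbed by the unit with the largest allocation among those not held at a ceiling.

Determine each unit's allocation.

Unit 1A: $2,339,190 · Unit 5B: $965,065 · Unit 2C: $168,145 · Unit G1: $1,568,800 · Unit 2A: $3,058,400

Ownership shares total: 13,003.
Pro-rata shares before constraints: Unit 1A 2,062,429.87; Unit 5B 850,884.69; Unit 2C 148,250.77; Unit G1 2,341,490.15; Unit 2A 2,696,544.52.
Capped: Unit G1 ($1,568,800); remaining pool $6,530,800 reallocated over remaining ownership shares 9,244.
Shares after redistribution: Unit 1A 2,339,190.70 → $2,339,190; Unit 5B 965,066.29 → $965,065; Unit 2C 168,144.79 → $168,145; Unit 2A 3,058,398.23 → $3,058,400.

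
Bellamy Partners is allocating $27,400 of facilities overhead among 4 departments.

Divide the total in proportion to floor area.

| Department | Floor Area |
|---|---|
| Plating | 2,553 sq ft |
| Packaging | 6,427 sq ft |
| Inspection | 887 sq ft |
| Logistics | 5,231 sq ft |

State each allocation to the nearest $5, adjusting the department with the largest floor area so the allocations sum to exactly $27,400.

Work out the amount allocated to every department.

Plating: $4,635 · Packaging: $11,660 · Inspection: $1,610 · Logistics: $9,495

Total floor area = 2,553 + 6,427 + 887 + 5,231 = 15,098.
Proportional shares: Plating 4,633.21; Packaging 11,663.78; Inspection 1,609.74; Logistics 9,493.27.
After rounding ($5): Plating $4,635; Packaging $11,665; Inspection $1,610; Logistics $9,495. Sum = $27,405.
Difference $27,400 − $27,405 = −$5 applied to largest floor area (Packaging): Packaging becomes $11,660.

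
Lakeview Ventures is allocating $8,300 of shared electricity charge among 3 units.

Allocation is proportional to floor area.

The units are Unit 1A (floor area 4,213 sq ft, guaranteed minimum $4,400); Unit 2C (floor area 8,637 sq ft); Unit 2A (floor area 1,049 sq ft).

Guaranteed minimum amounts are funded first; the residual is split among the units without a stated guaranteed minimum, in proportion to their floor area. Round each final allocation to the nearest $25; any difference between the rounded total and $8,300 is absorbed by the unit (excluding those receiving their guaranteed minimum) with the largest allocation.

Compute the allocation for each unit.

Unit 1A: $4,400 · Unit 2C: $3,475 · Unit 2A: $425

Fund the minimums — Unit 1A $4,400. Remaining pool $3,900.
Remaining pool split over remaining floor area 9,686: Unit 2C 3,477.63 → $3,475; Unit 2A 422.37 → $425.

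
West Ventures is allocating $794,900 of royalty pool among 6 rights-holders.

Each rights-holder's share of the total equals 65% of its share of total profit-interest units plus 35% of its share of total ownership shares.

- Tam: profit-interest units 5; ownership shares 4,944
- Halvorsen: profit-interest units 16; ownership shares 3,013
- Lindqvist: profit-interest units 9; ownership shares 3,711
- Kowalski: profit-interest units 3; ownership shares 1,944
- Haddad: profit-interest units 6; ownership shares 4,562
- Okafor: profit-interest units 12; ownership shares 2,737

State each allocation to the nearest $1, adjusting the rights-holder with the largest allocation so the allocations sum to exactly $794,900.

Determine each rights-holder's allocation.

Totals — profit-interest units 51, ownership shares 20,911.
Composite weights (65% profit-interest units + 35% ownership shares): Tam 0.1465; Halvorsen 0.2544; Lindqvist 0.1768; Kowalski 0.0708; Haddad 0.1528; Okafor 0.1988.
Raw shares: Tam 116,433.93; Halvorsen 202,184.38; Lindqvist 140,553.52; Kowalski 56,257.61; Haddad 121,482.60; Okafor 157,987.96.
At nearest $1: Tam $116,434; Halvorsen $202,184; Lindqvist $140,554; Kowalski $56,258; Haddad $121,483; Okafor $157,988. Sum = $794,901.
Difference $794,900 − $794,901 = −$1 applied to largest allocation (Halvorsen): Halvorsen becomes $202,183.

Tam: $116,434 | Halvorsen: $202,183 | Lindqvist: $140,554 | Kowalski: $56,258 | Haddad: $121,483 | Okafor: $157,988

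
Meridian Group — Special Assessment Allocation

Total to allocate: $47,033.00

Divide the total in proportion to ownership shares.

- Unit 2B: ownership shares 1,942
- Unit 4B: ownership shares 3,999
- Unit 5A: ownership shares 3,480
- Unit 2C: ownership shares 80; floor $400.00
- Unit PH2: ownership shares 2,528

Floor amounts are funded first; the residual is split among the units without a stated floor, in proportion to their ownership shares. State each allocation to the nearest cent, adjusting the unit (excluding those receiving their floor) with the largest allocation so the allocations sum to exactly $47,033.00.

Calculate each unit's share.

Minimums first: Unit 2C $400.00. Residual $46,633.00.
Residual split over remaining ownership shares 11,949: Unit 2B 7,578.9845 → $7,578.98; Unit 4B 15,606.7760 → $15,606.78; Unit 5A 13,581.2905 → $13,581.29; Unit PH2 9,865.9489 → $9,865.95.

Unit 2B: $7,578.98 · Unit 4B: $15,606.78 · Unit 5A: $13,581.29 · Unit 2C: $400.00 · Unit PH2: $9,865.95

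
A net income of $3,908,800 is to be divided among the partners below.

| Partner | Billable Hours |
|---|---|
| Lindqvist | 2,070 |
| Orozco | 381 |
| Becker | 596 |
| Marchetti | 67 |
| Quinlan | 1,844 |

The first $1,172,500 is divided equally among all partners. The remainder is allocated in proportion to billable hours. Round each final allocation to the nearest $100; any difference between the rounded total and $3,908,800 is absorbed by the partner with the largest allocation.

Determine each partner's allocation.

First tranche $1,172,500 split equally: $234,500 each.
Remainder $2,736,300 by billable hours (total 4,958): Lindqvist 1,142,424.57 → $1,142,400; Orozco 210,272.35 → $210,300; Becker 328,929.97 → $328,900; Marchetti 36,977.03 → $37,000; Quinlan 1,017,696.09 → $1,017,700.
Totals: Lindqvist $234,500 + $1,142,400 = $1,376,900; Orozco $234,500 + $210,300 = $444,800; Becker $234,500 + $328,900 = $563,400; Marchetti $234,500 + $37,000 = $271,500; Quinlan $234,500 + $1,017,700 = $1,252,200.

Lindqvist: $1,376,900 · Orozco: $444,800 · Becker: $563,400 · Marchetti: $271,500 · Quinlan: $1,252,200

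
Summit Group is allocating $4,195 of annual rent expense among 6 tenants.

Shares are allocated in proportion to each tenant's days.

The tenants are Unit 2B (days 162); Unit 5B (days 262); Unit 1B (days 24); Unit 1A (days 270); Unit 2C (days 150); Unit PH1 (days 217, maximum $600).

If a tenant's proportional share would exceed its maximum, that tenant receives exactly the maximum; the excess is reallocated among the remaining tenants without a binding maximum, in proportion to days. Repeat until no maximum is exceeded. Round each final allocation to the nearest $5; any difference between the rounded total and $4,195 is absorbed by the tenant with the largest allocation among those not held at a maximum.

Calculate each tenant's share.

Sum of days: 1,085.
Pro-rata shares before constraints: Unit 2B 626.35; Unit 5B 1,012.99; Unit 1B 92.79; Unit 1A 1,043.92; Unit 2C 579.95; Unit PH1 839.00.
Capped: Unit PH1 ($600); remaining pool $3,595 reallocated over remaining days 868.
Shares after redistribution: Unit 2B 670.96 → $670; Unit 5B 1,085.13 → $1,085; Unit 1B 99.40 → $100; Unit 1A 1,118.26 → $1,120; Unit 2C 621.26 → $620.

Unit 2B: $670 | Unit 5B: $1,085 | Unit 1B: $100 | Unit 1A: $1,120 | Unit 2C: $620 | Unit PH1: $600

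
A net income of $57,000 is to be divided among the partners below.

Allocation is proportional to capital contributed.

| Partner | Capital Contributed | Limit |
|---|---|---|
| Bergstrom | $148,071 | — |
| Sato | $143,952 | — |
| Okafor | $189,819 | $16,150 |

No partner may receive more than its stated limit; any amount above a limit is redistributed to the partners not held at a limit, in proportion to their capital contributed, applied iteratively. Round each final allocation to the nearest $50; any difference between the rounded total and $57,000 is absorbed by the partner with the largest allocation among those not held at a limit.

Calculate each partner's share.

Sum of capital contributed: 481,842.
Unconstrained shares: Bergstrom 17,516.21; Sato 17,028.95; Okafor 22,454.84.
Cap binds for Okafor ($16,150); balance $40,850 reallocated over remaining capital contributed 292,023.
Remaining shares: Bergstrom 20,713.10 → $20,700; Sato 20,136.90 → $20,150.

Bergstrom: $20,700 | Sato: $20,150 | Okafor: $16,150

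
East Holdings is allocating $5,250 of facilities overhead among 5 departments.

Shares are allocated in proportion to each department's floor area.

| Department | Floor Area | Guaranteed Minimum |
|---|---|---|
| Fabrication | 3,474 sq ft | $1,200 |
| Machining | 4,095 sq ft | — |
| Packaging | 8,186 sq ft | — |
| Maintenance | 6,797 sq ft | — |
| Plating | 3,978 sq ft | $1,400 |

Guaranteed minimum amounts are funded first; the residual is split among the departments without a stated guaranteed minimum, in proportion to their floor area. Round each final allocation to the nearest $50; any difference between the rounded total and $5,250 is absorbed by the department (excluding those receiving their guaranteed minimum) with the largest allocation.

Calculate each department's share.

Fund the minimums — Fabrication $1,200; Plating $1,400. Remaining pool $2,650.
Remaining pool split over remaining floor area 19,078: Machining 568.81 → $550; Packaging 1,137.06 → $1,150; Maintenance 944.13 → $950.

Fabrication: $1,200 | Machining: $550 | Packaging: $1,150 | Maintenance: $950 | Plating: $1,400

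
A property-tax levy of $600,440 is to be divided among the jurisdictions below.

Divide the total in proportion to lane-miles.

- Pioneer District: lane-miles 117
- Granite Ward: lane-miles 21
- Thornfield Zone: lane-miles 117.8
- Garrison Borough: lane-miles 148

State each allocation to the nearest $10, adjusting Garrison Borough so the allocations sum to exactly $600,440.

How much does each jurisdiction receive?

Pioneer District: $173,980 | Granite Ward: $31,230 | Thornfield Zone: $175,170 | Garrison Borough: $220,060

Lane-miles total: 403.8.
Unrounded shares: Pioneer District 117/403.8 × $600,440 = 173,975.93; Granite Ward 21/403.8 × $600,440 = 31,226.45; Thornfield Zone 117.8/403.8 × $600,440 = 175,165.51; Garrison Borough 148/403.8 × $600,440 = 220,072.11.
At nearest $10: Pioneer District $173,980; Granite Ward $31,230; Thornfield Zone $175,170; Garrison Borough $220,070. Sum = $600,450.
Difference $600,440 − $600,450 = −$10 applied to Garrison Borough: Garrison Borough becomes $220,060.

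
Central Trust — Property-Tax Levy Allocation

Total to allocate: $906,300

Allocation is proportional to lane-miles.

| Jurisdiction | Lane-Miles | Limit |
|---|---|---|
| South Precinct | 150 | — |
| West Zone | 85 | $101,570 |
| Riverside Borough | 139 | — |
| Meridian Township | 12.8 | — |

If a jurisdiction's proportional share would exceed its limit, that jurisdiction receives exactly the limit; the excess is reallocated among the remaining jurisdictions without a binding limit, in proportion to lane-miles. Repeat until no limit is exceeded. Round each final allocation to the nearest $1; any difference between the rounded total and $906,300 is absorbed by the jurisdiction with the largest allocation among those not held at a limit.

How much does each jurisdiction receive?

Sum of lane-miles: 386.8.
Proportional shares (ignoring caps): South Precinct 351,460.70; West Zone 199,161.07; Riverside Borough 325,686.92; Meridian Township 29,991.31.
Capped: West Zone ($101,570); residual $804,730 reallocated over remaining lane-miles 301.8.
Shares after redistribution: South Precinct 399,965.21 → $399,965; Riverside Borough 370,634.43 → $370,634; Meridian Township 34,130.36 → $34,130.
Rounding difference +$1 applied to South Precinct → $399,966.

South Precinct: $399,966; West Zone: $101,570; Riverside Borough: $370,634; Meridian Township: $34,130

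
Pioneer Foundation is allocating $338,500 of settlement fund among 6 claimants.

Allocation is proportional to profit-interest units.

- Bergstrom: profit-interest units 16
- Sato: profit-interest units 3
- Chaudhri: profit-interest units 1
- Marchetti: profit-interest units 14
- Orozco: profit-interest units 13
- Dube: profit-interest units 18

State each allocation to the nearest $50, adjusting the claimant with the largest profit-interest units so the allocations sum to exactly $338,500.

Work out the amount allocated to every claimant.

Sum of profit-interest units: 65.
Raw shares: Bergstrom 16/65 × $338,500 = 83,323.08; Sato 3/65 × $338,500 = 15,623.08; Chaudhri 1/65 × $338,500 = 5,207.69; Marchetti 14/65 × $338,500 = 72,907.69; Orozco 13/65 × $338,500 = 67,700.00; Dube 18/65 × $338,500 = 93,738.46.
After rounding ($50): Bergstrom $83,300; Sato $15,600; Chaudhri $5,200; Marchetti $72,900; Orozco $67,700; Dube $93,750. Sum = $338,450.
Difference $338,500 − $338,450 = +$50 applied to largest profit-interest units (Dube): Dube becomes $93,800.

Bergstrom: $83,300 | Sato: $15,600 | Chaudhri: $5,200 | Marchetti: $72,900 | Orozco: $67,700 | Dube: $93,800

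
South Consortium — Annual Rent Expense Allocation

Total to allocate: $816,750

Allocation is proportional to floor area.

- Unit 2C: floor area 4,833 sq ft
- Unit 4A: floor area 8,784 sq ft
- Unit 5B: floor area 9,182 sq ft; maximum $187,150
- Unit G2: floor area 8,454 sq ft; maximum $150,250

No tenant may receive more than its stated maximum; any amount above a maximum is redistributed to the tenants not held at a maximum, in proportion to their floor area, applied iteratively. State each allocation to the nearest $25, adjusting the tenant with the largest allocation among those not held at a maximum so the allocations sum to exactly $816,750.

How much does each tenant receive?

Unit 2C: $170,125 | Unit 4A: $309,225 | Unit 5B: $187,150 | Unit G2: $150,250

Total floor area = 31,253.
Pro-rata shares before constraints: Unit 2C 126,303.16; Unit 4A 229,556.59; Unit 5B 239,957.72; Unit G2 220,932.53.
Cap binds for Unit 5B ($187,150), Unit G2 ($150,250); residual $479,350 reallocated over remaining floor area 13,617.
Remaining shares: Unit 2C 170,132.82 → $170,125; Unit 4A 309,217.18 → $309,225.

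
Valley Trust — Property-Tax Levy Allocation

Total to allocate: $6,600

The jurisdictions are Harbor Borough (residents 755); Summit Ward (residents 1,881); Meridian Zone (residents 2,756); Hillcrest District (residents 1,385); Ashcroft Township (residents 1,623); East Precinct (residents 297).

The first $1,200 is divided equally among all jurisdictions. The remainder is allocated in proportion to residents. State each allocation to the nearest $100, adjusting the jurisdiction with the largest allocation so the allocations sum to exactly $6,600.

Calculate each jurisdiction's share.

Harbor Borough: $700 | Summit Ward: $1,400 | Meridian Zone: $1,800 | Hillcrest District: $1,100 | Ashcroft Township: $1,200 | East Precinct: $400

Equal tier: $1,200 ÷ 6 = $200 apiece.
Remainder $5,400 by residents (total 8,697): Harbor Borough 468.78 → $500; Summit Ward 1,167.92 → $1,200; Meridian Zone 1,711.21 → $1,700; Hillcrest District 859.95 → $900; Ashcroft Township 1,007.73 → $1,000; East Precinct 184.41 → $200.
Rounding difference −$100 on remainder applied to Meridian Zone.
Totals: Harbor Borough $200 + $500 = $700; Summit Ward $200 + $1,200 = $1,400; Meridian Zone $200 + $1,600 = $1,800; Hillcrest District $200 + $900 = $1,100; Ashcroft Township $200 + $1,000 = $1,200; East Precinct $200 + $200 = $400.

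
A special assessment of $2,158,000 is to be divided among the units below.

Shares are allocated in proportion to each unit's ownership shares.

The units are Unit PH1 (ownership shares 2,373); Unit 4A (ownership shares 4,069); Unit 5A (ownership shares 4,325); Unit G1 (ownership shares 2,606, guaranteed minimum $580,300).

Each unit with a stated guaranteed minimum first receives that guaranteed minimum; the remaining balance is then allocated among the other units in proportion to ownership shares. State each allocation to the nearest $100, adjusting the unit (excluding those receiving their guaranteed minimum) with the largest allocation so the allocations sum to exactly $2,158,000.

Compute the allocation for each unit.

Unit PH1: $347,700; Unit 4A: $596,200; Unit 5A: $633,800; Unit G1: $580,300

Fund the minimums — Unit G1 $580,300. Balance $1,577,700.
Balance split over remaining ownership shares 10,767: Unit PH1 347,718.22 → $347,700; Unit 4A 596,234.91 → $596,200; Unit 5A 633,746.87 → $633,700.
Rounding difference +$100 applied to Unit 5A → $633,800.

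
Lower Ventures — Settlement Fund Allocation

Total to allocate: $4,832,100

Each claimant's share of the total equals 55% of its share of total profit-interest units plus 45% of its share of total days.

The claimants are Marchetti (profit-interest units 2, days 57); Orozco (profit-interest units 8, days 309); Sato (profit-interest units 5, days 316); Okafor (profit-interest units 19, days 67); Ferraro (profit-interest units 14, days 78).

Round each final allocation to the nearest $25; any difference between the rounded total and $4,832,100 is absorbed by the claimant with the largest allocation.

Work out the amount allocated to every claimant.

Totals — profit-interest units 48, days 827.
Blended shares (55% profit-interest units + 45% days): Marchetti 0.0539; Orozco 0.2598; Sato 0.2292; Okafor 0.2542; Ferraro 0.2029.
Proportional shares: Marchetti 260,606.68; Orozco 1,255,401.39; Sato 1,107,703.17; Okafor 1,228,152.66; Ferraro 980,236.09.
Rounded to nearest $25: Marchetti $260,600; Orozco $1,255,400; Sato $1,107,700; Okafor $1,228,150; Ferraro $980,225. Sum = $4,832,075.
Difference $4,832,100 − $4,832,075 = +$25 applied to largest allocation (Orozco): Orozco becomes $1,255,425.

Marchetti: $260,600 | Orozco: $1,255,425 | Sato: $1,107,700 | Okafor: $1,228,150 | Ferraro: $980,225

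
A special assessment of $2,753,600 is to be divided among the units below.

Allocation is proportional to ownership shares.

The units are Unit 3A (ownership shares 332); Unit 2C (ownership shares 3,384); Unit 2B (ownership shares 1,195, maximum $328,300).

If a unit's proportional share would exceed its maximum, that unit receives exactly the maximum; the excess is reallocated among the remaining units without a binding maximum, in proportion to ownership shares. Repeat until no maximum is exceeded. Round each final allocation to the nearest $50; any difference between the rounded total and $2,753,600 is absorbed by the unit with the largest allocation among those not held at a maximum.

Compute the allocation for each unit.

Unit 3A: $216,700 · Unit 2C: $2,208,600 · Unit 2B: $328,300

Total ownership shares = 4,911.
Proportional shares (ignoring caps): Unit 3A 186,152.56; Unit 2C 1,897,410.38; Unit 2B 670,037.06.
Held at cap: Unit 2B ($328,300); remaining pool $2,425,300 reallocated over remaining ownership shares 3,716.
Remaining shares: Unit 3A 216,684.50 → $216,700; Unit 2C 2,208,615.50 → $2,208,600.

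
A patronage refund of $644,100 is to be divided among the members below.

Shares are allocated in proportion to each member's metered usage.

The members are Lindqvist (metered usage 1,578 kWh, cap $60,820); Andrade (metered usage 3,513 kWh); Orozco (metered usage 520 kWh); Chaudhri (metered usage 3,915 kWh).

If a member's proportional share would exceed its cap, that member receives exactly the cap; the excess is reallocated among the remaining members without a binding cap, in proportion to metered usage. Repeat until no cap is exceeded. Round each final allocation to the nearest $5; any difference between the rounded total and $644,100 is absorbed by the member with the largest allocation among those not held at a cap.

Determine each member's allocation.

Lindqvist: $60,820; Andrade: $257,810; Orozco: $38,160; Chaudhri: $287,310

Sum of metered usage: 9,526.
Proportional shares (ignoring caps): Lindqvist 106,696.39; Andrade 237,531.31; Orozco 35,159.77; Chaudhri 264,712.52.
Cap binds for Lindqvist ($60,820); balance $583,280 reallocated over remaining metered usage 7,948.
Remaining shares: Andrade 257,808.59 → $257,810; Orozco 38,161.25 → $38,160; Chaudhri 287,310.17 → $287,310.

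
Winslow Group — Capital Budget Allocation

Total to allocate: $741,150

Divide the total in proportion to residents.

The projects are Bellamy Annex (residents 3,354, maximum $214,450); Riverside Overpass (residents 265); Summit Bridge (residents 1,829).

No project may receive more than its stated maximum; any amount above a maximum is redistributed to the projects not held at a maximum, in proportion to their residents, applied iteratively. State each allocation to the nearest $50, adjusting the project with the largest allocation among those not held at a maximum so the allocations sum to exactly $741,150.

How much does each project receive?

Residents total: 5,448.
Proportional shares (ignoring caps): Bellamy Annex 456,280.67; Riverside Overpass 36,050.80; Summit Bridge 248,818.53.
Capped: Bellamy Annex ($214,450); residual $526,700 reallocated over remaining residents 2,094.
Shares after redistribution: Riverside Overpass 66,654.97 → $66,650; Summit Bridge 460,045.03 → $460,050.

Bellamy Annex: $214,450 | Riverside Overpass: $66,650 | Summit Bridge: $460,050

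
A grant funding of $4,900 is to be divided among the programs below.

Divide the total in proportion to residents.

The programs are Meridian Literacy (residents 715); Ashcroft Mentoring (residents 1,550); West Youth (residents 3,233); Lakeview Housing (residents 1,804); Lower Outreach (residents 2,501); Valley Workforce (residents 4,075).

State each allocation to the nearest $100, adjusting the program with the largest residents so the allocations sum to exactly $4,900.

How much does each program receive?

Combined residents = 13,878.
Raw shares: Meridian Literacy 715/13,878 × $4,900 = 252.45; Ashcroft Mentoring 1,550/13,878 × $4,900 = 547.27; West Youth 3,233/13,878 × $4,900 = 1,141.50; Lakeview Housing 1,804/13,878 × $4,900 = 636.95; Lower Outreach 2,501/13,878 × $4,900 = 883.05; Valley Workforce 4,075/13,878 × $4,900 = 1,438.79.
After rounding ($100): Meridian Literacy $300; Ashcroft Mentoring $500; West Youth $1,100; Lakeview Housing $600; Lower Outreach $900; Valley Workforce $1,400. Sum = $4,800.
Difference $4,900 − $4,800 = +$100 applied to largest residents (Valley Workforce): Valley Workforce becomes $1,500.

Meridian Literacy: $300 | Ashcroft Mentoring: $500 | West Youth: $1,100 | Lakeview Housing: $600 | Lower Outreach: $900 | Valley Workforce: $1,500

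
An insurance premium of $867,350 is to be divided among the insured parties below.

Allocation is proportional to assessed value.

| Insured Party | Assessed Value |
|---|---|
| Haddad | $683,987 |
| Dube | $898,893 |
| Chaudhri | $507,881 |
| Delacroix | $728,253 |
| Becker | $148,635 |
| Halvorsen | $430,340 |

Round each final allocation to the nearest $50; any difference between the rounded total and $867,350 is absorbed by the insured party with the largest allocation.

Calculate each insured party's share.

Assessed value total: 3,397,989.
Raw shares: Haddad 683,987/3,397,989 × $867,350 = 174,590.36; Dube 898,893/3,397,989 × $867,350 = 229,445.96; Chaudhri 507,881/3,397,989 × $867,350 = 129,638.61; Delacroix 728,253/3,397,989 × $867,350 = 185,889.43; Becker 148,635/3,397,989 × $867,350 = 37,939.67; Halvorsen 430,340/3,397,989 × $867,350 = 109,845.97.
At nearest $50: Haddad $174,600; Dube $229,450; Chaudhri $129,650; Delacroix $185,900; Becker $37,950; Halvorsen $109,850. Sum = $867,400.
Difference $867,350 − $867,400 = −$50 applied to largest allocation (Dube): Dube becomes $229,400.

Haddad: $174,600 · Dube: $229,400 · Chaudhri: $129,650 · Delacroix: $185,900 · Becker: $37,950 · Halvorsen: $109,850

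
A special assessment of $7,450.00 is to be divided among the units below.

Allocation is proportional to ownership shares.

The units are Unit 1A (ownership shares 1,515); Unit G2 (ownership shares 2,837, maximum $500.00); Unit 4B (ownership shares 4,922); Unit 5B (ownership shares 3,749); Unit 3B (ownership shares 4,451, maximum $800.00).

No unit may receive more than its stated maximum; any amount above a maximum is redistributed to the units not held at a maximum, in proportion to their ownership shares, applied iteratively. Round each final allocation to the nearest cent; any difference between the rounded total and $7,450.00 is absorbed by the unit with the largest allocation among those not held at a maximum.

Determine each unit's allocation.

Unit 1A: $914.71 | Unit G2: $500.00 | Unit 4B: $2,971.76 | Unit 5B: $2,263.53 | Unit 3B: $800.00

Ownership shares total: 17,474.
Proportional shares (ignoring caps): Unit 1A 645.9168; Unit G2 1,209.5485; Unit 4B 2,098.4835; Unit 5B 1,598.3776; Unit 3B 1,897.6737.
Held at cap: Unit G2 ($500.00), Unit 3B ($800.00); residual $6,150.00 reallocated over remaining ownership shares 10,186.
Redistributed shares: Unit 1A 914.7114 → $914.71; Unit 4B 2,971.7554 → $2,971.76; Unit 5B 2,263.5333 → $2,263.53.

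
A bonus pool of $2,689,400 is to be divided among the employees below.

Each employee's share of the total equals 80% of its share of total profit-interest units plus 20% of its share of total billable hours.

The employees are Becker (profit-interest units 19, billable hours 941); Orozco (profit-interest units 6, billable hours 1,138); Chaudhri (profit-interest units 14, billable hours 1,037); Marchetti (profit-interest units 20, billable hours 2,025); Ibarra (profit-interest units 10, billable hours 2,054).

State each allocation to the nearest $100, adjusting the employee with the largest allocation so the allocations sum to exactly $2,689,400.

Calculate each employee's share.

Totals — profit-interest units 69, billable hours 7,195.
Blended shares (80% profit-interest units + 20% billable hours): Becker 0.2464; Orozco 0.1012; Chaudhri 0.1911; Marchetti 0.2882; Ibarra 0.1730.
Raw shares: Becker 662,794.32; Orozco 272,162.70; Chaudhri 514,063.79; Marchetti 775,012.86; Ibarra 465,366.34.
After rounding ($100): Becker $662,800; Orozco $272,200; Chaudhri $514,100; Marchetti $775,000; Ibarra $465,400. Sum = $2,689,500.
Difference $2,689,400 − $2,689,500 = −$100 applied to largest allocation (Marchetti): Marchetti becomes $774,900.

Becker: $662,800; Orozco: $272,200; Chaudhri: $514,100; Marchetti: $774,900; Ibarra: $465,400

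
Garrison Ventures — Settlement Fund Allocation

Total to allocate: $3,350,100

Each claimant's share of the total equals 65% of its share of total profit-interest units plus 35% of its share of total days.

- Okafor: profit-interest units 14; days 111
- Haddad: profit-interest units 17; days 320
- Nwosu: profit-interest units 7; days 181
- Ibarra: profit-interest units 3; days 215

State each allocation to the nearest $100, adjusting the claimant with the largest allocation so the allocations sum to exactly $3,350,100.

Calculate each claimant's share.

Okafor: $900,900; Haddad: $1,356,600; Nwosu: $628,400; Ibarra: $464,200

Profit-interest units total 41; days total 827.
Composite weights (65% profit-interest units + 35% days): Okafor 0.2689; Haddad 0.4049; Nwosu 0.1876; Ibarra 0.1386.
Pro-rata amounts: Okafor 900,936.51; Haddad 1,356,594.38; Nwosu 628,404.34; Ibarra 464,164.77.
After rounding ($100): Okafor $900,900; Haddad $1,356,600; Nwosu $628,400; Ibarra $464,200. Sum = $3,350,100.
Rounded total matches; no reconciliation needed.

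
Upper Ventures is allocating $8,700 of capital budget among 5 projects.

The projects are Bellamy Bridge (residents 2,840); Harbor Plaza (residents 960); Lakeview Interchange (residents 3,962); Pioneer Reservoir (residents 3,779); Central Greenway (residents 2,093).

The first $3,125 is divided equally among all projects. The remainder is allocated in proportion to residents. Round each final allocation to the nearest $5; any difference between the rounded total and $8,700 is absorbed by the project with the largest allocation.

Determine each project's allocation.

Bellamy Bridge: $1,785 · Harbor Plaza: $1,020 · Lakeview Interchange: $2,245 · Pioneer Reservoir: $2,170 · Central Greenway: $1,480

$3,125 shared equally gives $625 per project.
Remainder $5,575 by residents (total 13,634): Bellamy Bridge 1,161.29 → $1,160; Harbor Plaza 392.55 → $395; Lakeview Interchange 1,620.08 → $1,620; Pioneer Reservoir 1,545.25 → $1,545; Central Greenway 855.84 → $855.
Totals: Bellamy Bridge $625 + $1,160 = $1,785; Harbor Plaza $625 + $395 = $1,020; Lakeview Interchange $625 + $1,620 = $2,245; Pioneer Reservoir $625 + $1,545 = $2,170; Central Greenway $625 + $855 = $1,480.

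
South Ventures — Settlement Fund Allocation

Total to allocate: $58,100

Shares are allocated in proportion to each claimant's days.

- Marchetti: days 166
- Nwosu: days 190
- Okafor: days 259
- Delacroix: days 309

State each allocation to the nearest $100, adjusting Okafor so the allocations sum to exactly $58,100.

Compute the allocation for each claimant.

Sum of days: 924.
Pro-rata amounts: Marchetti 166/924 × $58,100 = 10,437.88; Nwosu 190/924 × $58,100 = 11,946.97; Okafor 259/924 × $58,100 = 16,285.61; Delacroix 309/924 × $58,100 = 19,429.55.
At nearest $100: Marchetti $10,400; Nwosu $11,900; Okafor $16,300; Delacroix $19,400. Sum = $58,000.
Difference $58,100 − $58,000 = +$100 applied to Okafor: Okafor becomes $16,400.

Marchetti: $10,400 | Nwosu: $11,900 | Okafor: $16,400 | Delacroix: $19,400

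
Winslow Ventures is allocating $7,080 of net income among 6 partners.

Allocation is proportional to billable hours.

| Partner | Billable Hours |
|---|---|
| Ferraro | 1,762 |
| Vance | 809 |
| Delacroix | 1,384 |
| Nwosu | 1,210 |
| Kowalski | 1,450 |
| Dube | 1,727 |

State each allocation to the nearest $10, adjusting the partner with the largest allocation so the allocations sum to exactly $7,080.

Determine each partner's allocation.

Ferraro: $1,490; Vance: $690; Delacroix: $1,170; Nwosu: $1,030; Kowalski: $1,230; Dube: $1,470

Total billable hours = 8,342.
Proportional shares: Ferraro 1,762/8,342 × $7,080 = 1,495.44; Vance 809/8,342 × $7,080 = 686.61; Delacroix 1,384/8,342 × $7,080 = 1,174.62; Nwosu 1,210/8,342 × $7,080 = 1,026.95; Kowalski 1,450/8,342 × $7,080 = 1,230.64; Dube 1,727/8,342 × $7,080 = 1,465.73.
At nearest $10: Ferraro $1,500; Vance $690; Delacroix $1,170; Nwosu $1,030; Kowalski $1,230; Dube $1,470. Sum = $7,090.
Difference $7,080 − $7,090 = −$10 applied to largest allocation (Ferraro): Ferraro becomes $1,490.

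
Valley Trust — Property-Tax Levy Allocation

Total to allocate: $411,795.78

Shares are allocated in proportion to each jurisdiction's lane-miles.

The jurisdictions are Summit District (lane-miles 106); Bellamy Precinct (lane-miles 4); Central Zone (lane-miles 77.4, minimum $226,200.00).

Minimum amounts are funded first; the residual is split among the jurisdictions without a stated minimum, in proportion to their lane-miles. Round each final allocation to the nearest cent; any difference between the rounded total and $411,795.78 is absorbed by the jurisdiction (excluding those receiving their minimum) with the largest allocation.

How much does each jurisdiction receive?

Guaranteed amounts: Central Zone $226,200.00. Balance $185,595.78.
Balance split over remaining lane-miles 110: Summit District 178,846.8425 → $178,846.84; Bellamy Precinct 6,748.9375 → $6,748.94.

Summit District: $178,846.84; Bellamy Precinct: $6,748.94; Central Zone: $226,200.00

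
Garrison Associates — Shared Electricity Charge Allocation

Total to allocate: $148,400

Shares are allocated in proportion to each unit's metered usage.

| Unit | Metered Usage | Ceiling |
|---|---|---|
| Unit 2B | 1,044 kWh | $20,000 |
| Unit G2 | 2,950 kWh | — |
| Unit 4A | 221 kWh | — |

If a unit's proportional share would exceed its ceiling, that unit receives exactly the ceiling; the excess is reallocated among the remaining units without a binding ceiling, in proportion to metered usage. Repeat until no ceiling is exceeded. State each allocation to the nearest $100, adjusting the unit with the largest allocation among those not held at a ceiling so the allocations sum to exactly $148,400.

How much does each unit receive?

Combined metered usage = 4,215.
Proportional shares (ignoring caps): Unit 2B 36,756.73; Unit G2 103,862.40; Unit 4A 7,780.88.
Cap binds for Unit 2B ($20,000); remaining pool $128,400 reallocated over remaining metered usage 3,171.
Redistributed shares: Unit G2 119,451.28 → $119,500; Unit 4A 8,948.72 → $8,900.

Unit 2B: $20,000 | Unit G2: $119,500 | Unit 4A: $8,900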